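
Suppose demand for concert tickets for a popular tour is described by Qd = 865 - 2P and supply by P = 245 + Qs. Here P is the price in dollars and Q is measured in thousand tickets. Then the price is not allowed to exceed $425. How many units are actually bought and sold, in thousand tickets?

Rearranging supply gives Qs = P - 245. Without the control the market clears where 865 - 2P = P - 245, i.e. P* = 370 and Q* = 125.
The ceiling of 425 is above the equilibrium price 370, so it is not binding; the market clears at P* = 370, Q* = 125.

125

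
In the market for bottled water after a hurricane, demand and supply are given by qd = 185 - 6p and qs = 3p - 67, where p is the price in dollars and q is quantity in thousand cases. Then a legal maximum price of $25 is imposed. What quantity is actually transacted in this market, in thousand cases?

Setting quantity demanded equal to quantity supplied, 185 - 6p = 3p - 67, gives p* = 28 and q* = 17.
Because the ceiling (25) lies below the market-clearing price, it is binding.
At p = 25: qd = 185 - 6·25 = 35 and qs = 3·25 - 67 = 8.
The quantity actually transacted is the short side, supply: 8.

8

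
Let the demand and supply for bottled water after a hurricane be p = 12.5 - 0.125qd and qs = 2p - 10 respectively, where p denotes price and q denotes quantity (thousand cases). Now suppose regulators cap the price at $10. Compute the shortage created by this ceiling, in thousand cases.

Rearranging demand gives qd = 100 - 8p. Without the control the market clears where 100 - 8p = 2p - 10, i.e. p* = 11 and q* = 12.
Because the ceiling (10) lies below the market-clearing price, it is binding.
At p = 10: qd = 100 - 8·10 = 20 and qs = 2·10 - 10 = 10.
Shortage = qd - qs = 20 - 10 = 10.

10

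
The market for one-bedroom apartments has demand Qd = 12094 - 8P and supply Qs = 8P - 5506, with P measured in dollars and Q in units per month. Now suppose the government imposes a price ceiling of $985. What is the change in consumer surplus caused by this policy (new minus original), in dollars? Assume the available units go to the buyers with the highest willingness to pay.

220110

Without the control the market clears where 12094 - 8P = 8P - 5506, i.e. P* = 1100 and Q* = 3294.
The ceiling of 985 is below the equilibrium price 1100, so it binds.
At P = 985: Qd = 12094 - 8·985 = 4214 and Qs = 8·985 - 5506 = 2374.
Consumer surplus without the control is ½ · (1511.75 - 1100) · 3294 = 678152.25.
With the ceiling, 2374 units are sold at 985 (assume they go to the highest-value buyers). The demand price at Q = 2374 is 1215, so CS = ½ · [(1511.75 - 985) + (1215 - 985)] · 2374 = 898262.25.
Change in consumer surplus = 898262.25 - 678152.25 = 220110.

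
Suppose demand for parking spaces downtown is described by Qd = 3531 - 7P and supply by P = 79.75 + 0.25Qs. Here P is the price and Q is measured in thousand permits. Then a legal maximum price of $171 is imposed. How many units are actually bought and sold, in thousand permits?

Rearranging supply gives Qs = 4P - 319. Setting quantity demanded equal to quantity supplied, 3531 - 7P = 4P - 319, gives P* = 350 and Q* = 1081.
Since 171 < 350, the ceiling is binding.
At P = 171: Qd = 3531 - 7·171 = 2334 and Qs = 4·171 - 319 = 365.
The quantity actually transacted is the short side, supply: 365.

365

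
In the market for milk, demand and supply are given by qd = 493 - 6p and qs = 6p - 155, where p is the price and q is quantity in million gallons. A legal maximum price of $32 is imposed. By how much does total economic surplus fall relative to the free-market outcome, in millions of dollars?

Setting quantity demanded equal to quantity supplied, 493 - 6p = 6p - 155, gives p* = 54 and q* = 169.
Because the ceiling (32) lies below the market-clearing price, it is binding.
At p = 32: qd = 493 - 6·32 = 301 and qs = 6·32 - 155 = 37.
Quantity traded falls to 37. At q = 37 the demand price is (493 - 37)/6 = 76 and the supply price is (155 + 37)/6 = 32.
Deadweight loss = ½ · (76 - 32) · (169 - 37) = ½ · 44 · 132 = 2904.

2904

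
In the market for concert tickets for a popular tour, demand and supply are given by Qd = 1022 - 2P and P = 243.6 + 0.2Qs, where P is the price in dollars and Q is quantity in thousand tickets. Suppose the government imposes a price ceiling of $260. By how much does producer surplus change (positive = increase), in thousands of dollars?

Rearranging supply gives Qs = 5P - 1218. Without the control the market clears where 1022 - 2P = 5P - 1218, i.e. P* = 320 and Q* = 382.
Since 260 < 320, the ceiling is binding.
At P = 260: Qd = 1022 - 2·260 = 502 and Qs = 5·260 - 1218 = 82.
Producer surplus without the control is ½ · (320 - 243.6) · 382 = 14592.4.
With the ceiling, producers sell 82 units at 260, so PS = ½ · (260 - 243.6) · 82 = 672.4.
Change in producer surplus = 672.4 - 14592.4 = -13920.

-13920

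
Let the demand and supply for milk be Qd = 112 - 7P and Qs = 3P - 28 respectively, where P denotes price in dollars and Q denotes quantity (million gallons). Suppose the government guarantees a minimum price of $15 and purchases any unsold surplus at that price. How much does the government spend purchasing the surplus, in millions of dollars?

Without the control the market clears where 112 - 7P = 3P - 28, i.e. P* = 14 and Q* = 14.
Because the floor (15) lies above the market-clearing price, it is binding.
At P = 15: Qd = 112 - 7·15 = 7 and Qs = 3·15 - 28 = 17.
Surplus = Qs - Qd = 10.
Government expenditure = surplus × support price = 10 × 15 = 150.

150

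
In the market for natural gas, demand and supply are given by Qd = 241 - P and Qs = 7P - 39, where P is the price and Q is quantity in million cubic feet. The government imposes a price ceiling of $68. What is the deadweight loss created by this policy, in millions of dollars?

0

In a free market, 241 - P = 7P - 39 gives the equilibrium P* = 35, Q* = 206.
Since 68 is above P* = 35, the ceiling does not bind and the free-market outcome prevails.
Since the control does not bind, no trades are prevented and deadweight loss is zero.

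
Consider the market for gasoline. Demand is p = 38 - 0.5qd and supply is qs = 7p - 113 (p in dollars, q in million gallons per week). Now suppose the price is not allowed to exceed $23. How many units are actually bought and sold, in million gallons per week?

34

Rearranging demand gives qd = 76 - 2p. Setting quantity demanded equal to quantity supplied, 76 - 2p = 7p - 113, gives p* = 21 and q* = 34.
The ceiling of 23 is above the equilibrium price 21, so it is not binding; the market clears at p* = 21, q* = 34.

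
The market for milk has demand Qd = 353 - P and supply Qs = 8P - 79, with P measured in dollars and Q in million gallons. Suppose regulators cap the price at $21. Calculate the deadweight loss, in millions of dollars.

Equilibrium: 353 - P = 8P - 79, so 432 = 9P and P* = 48, Q* = 305.
Since 21 < 48, the ceiling is binding.
At P = 21: Qd = 353 - 21 = 332 and Qs = 8·21 - 79 = 89.
Quantity traded falls to 89. At Q = 89 the demand price is 353 - 89 = 264 and the supply price is (79 + 89)/8 = 21.
Deadweight loss = ½ · (264 - 21) · (305 - 89) = ½ · 243 · 216 = 26244.

26244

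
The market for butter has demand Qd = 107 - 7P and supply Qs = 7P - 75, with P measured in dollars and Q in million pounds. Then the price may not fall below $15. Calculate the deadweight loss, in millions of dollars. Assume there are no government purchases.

Setting quantity demanded equal to quantity supplied, 107 - 7P = 7P - 75, gives P* = 13 and Q* = 16.
The floor of 15 is above the equilibrium price 13, so it binds.
At P = 15: Qd = 107 - 7·15 = 2 and Qs = 7·15 - 75 = 30.
Quantity traded falls to 2. At Q = 2 the demand price is (107 - 2)/7 = 15 and the supply price is (75 + 2)/7 = 11.
Deadweight loss = ½ · (15 - 11) · (16 - 2) = ½ · 4 · 14 = 28.

28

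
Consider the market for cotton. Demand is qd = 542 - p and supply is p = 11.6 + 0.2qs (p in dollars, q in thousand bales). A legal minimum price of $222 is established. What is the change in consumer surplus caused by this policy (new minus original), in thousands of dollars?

Rearranging supply gives qs = 5p - 58. Without the control the market clears where 542 - p = 5p - 58, i.e. p* = 100 and q* = 442.
Because the floor (222) lies above the market-clearing price, it is binding.
At p = 222: qd = 542 - 222 = 320 and qs = 5·222 - 58 = 1052.
Consumer surplus without the control is ½ · (542 - 100) · 442 = 97682.
With the floor, consumers buy 320 units at 222, so CS = ½ · (542 - 222) · 320 = 51200.
Change in consumer surplus = 51200 - 97682 = -46482.

-46482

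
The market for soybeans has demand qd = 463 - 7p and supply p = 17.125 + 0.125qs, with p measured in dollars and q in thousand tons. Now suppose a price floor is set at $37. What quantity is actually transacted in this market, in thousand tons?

Rearranging supply gives qs = 8p - 137. In a free market, 463 - 7p = 8p - 137 gives the equilibrium p* = 40, q* = 183.
Since 37 is below p* = 40, the floor does not bind and the free-market outcome prevails.

183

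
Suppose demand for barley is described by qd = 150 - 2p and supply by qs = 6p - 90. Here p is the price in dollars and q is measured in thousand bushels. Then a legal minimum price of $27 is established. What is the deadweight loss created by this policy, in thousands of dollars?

0

Equilibrium: 150 - 2p = 6p - 90, so 240 = 8p and p* = 30, q* = 90.
The floor of 27 is below the equilibrium price 30, so it is not binding; the market clears at p* = 30, q* = 90.
Since the control does not bind, no trades are prevented and deadweight loss is zero.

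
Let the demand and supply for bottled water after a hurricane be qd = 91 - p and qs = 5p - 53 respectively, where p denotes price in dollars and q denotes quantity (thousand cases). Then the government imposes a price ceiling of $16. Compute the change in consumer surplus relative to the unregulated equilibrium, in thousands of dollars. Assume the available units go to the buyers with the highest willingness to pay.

In a free market, 91 - p = 5p - 53 gives the equilibrium p* = 24, q* = 67.
Because the ceiling (16) lies below the market-clearing price, it is binding.
At p = 16: qd = 91 - 16 = 75 and qs = 5·16 - 53 = 27.
Consumer surplus without the control is ½ · (91 - 24) · 67 = 2244.5.
With the ceiling, 27 units are sold at 16 (assume they go to the highest-value buyers). The demand price at q = 27 is 64, so CS = ½ · [(91 - 16) + (64 - 16)] · 27 = 1660.5.
Change in consumer surplus = 1660.5 - 2244.5 = -584.

-584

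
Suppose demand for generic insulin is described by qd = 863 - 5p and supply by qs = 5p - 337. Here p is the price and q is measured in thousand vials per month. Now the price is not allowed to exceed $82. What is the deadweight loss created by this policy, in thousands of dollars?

7220

Without the control the market clears where 863 - 5p = 5p - 337, i.e. p* = 120 and q* = 263.
The ceiling of 82 is below the equilibrium price 120, so it binds.
At p = 82: qd = 863 - 5·82 = 453 and qs = 5·82 - 337 = 73.
Quantity traded falls to 73. At q = 73 the demand price is (863 - 73)/5 = 158 and the supply price is (337 + 73)/5 = 82.
Deadweight loss = ½ · (158 - 82) · (263 - 73) = ½ · 76 · 190 = 7220.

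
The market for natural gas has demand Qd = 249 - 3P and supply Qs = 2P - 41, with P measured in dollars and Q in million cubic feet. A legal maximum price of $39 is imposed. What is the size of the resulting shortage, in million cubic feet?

95

Setting quantity demanded equal to quantity supplied, 249 - 3P = 2P - 41, gives P* = 58 and Q* = 75.
Because the ceiling (39) lies below the market-clearing price, it is binding.
At P = 39: Qd = 249 - 3·39 = 132 and Qs = 2·39 - 41 = 37.
Shortage = Qd - Qs = 132 - 37 = 95.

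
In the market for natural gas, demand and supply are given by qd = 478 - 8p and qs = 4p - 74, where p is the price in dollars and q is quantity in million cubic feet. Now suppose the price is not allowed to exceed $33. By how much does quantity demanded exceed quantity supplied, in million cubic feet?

In a free market, 478 - 8p = 4p - 74 gives the equilibrium p* = 46, q* = 110.
Because the ceiling (33) lies below the market-clearing price, it is binding.
At p = 33: qd = 478 - 8·33 = 214 and qs = 4·33 - 74 = 58.
Shortage = qd - qs = 214 - 58 = 156.

156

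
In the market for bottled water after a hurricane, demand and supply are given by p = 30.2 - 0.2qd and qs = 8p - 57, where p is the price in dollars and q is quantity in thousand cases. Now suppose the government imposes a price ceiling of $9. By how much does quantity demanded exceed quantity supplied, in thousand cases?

Rearranging demand gives qd = 151 - 5p. Setting quantity demanded equal to quantity supplied, 151 - 5p = 8p - 57, gives p* = 16 and q* = 71.
The ceiling of 9 is below the equilibrium price 16, so it binds.
At p = 9: qd = 151 - 5·9 = 106 and qs = 8·9 - 57 = 15.
Shortage = qd - qs = 106 - 15 = 91.

91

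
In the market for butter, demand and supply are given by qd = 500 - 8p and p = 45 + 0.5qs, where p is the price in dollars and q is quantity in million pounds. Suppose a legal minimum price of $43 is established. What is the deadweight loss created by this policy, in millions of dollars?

Rearranging supply gives qs = 2p - 90. Without the control the market clears where 500 - 8p = 2p - 90, i.e. p* = 59 and q* = 28.
Since 43 is below p* = 59, the floor does not bind and the free-market outcome prevails.
Since the control does not bind, no trades are prevented and deadweight loss is zero.

0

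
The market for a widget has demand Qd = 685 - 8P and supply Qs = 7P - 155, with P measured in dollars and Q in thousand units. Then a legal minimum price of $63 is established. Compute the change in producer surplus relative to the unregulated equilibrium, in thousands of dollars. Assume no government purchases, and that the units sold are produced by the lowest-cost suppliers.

Without the control the market clears where 685 - 8P = 7P - 155, i.e. P* = 56 and Q* = 237.
Since 63 > 56, the floor is binding.
At P = 63: Qd = 685 - 8·63 = 181 and Qs = 7·63 - 155 = 286.
Producer surplus without the control is ½ · (56 - 155/7) · 237 = 56169/14.
With the floor, 181 units are sold at 63. The supply price at Q = 181 is 48, so PS = ½ · [(63 - 155/7) + (63 - 48)] · 181 = 70771/14.
Change in producer surplus = 70771/14 - 56169/14 = 1043.

1043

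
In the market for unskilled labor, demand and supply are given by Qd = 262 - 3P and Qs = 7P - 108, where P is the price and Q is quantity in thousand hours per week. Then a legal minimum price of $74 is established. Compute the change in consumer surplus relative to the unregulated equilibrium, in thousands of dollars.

-3533.5

Equilibrium: 262 - 3P = 7P - 108, so 370 = 10P and P* = 37, Q* = 151.
Since 74 > 37, the floor is binding.
At P = 74: Qd = 262 - 3·74 = 40 and Qs = 7·74 - 108 = 410.
Consumer surplus without the control is ½ · (262/3 - 37) · 151 = 22801/6.
With the floor, consumers buy 40 units at 74, so CS = ½ · (262/3 - 74) · 40 = 800/3.
Change in consumer surplus = 800/3 - 22801/6 = -3533.5.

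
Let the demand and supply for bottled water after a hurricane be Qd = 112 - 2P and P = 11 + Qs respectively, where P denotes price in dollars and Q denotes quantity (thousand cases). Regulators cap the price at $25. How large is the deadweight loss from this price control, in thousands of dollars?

192

Rearranging supply gives Qs = P - 11. Without the control the market clears where 112 - 2P = P - 11, i.e. P* = 41 and Q* = 30.
The ceiling of 25 is below the equilibrium price 41, so it binds.
At P = 25: Qd = 112 - 2·25 = 62 and Qs = 25 - 11 = 14.
Quantity traded falls to 14. At Q = 14 the demand price is (112 - 14)/2 = 49 and the supply price is 11 + 14 = 25.
Deadweight loss = ½ · (49 - 25) · (30 - 14) = ½ · 24 · 16 = 192.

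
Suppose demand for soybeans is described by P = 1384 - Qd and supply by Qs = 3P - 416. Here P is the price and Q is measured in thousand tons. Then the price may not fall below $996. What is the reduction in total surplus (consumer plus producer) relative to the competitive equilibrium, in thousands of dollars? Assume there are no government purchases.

Rearranging demand gives Qd = 1384 - P. In a free market, 1384 - P = 3P - 416 gives the equilibrium P* = 450, Q* = 934.
Because the floor (996) lies above the market-clearing price, it is binding.
At P = 996: Qd = 1384 - 996 = 388 and Qs = 3·996 - 416 = 2572.
Quantity traded falls to 388. At Q = 388 the demand price is 1384 - 388 = 996 and the supply price is (416 + 388)/3 = 268.
Deadweight loss = ½ · (996 - 268) · (934 - 388) = ½ · 728 · 546 = 198744.

198744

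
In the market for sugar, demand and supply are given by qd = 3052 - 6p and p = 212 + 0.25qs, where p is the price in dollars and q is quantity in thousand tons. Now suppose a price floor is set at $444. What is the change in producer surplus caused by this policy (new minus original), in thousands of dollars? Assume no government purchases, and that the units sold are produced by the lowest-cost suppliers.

7830

Rearranging supply gives qs = 4p - 848. Setting quantity demanded equal to quantity supplied, 3052 - 6p = 4p - 848, gives p* = 390 and q* = 712.
Because the floor (444) lies above the market-clearing price, it is binding.
At p = 444: qd = 3052 - 6·444 = 388 and qs = 4·444 - 848 = 928.
Producer surplus without the control is ½ · (390 - 212) · 712 = 63368.
With the floor, 388 units are sold at 444. The supply price at q = 388 is 309, so PS = ½ · [(444 - 212) + (444 - 309)] · 388 = 71198.
Change in producer surplus = 71198 - 63368 = 7830.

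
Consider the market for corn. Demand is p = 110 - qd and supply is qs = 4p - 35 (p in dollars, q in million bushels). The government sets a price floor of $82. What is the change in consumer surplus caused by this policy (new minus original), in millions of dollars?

-2888.5

Rearranging demand gives qd = 110 - p. Equilibrium: 110 - p = 4p - 35, so 145 = 5p and p* = 29, q* = 81.
Because the floor (82) lies above the market-clearing price, it is binding.
At p = 82: qd = 110 - 82 = 28 and qs = 4·82 - 35 = 293.
Consumer surplus without the control is ½ · (110 - 29) · 81 = 3280.5.
With the floor, consumers buy 28 units at 82, so CS = ½ · (110 - 82) · 28 = 392.
Change in consumer surplus = 392 - 3280.5 = -2888.5.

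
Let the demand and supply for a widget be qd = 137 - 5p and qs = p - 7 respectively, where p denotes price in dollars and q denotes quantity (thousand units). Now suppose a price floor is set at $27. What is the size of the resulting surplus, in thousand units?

Equilibrium: 137 - 5p = p - 7, so 144 = 6p and p* = 24, q* = 17.
Since 27 > 24, the floor is binding.
At p = 27: qd = 137 - 5·27 = 2 and qs = 27 - 7 = 20.
Surplus = qs - qd = 20 - 2 = 18.

18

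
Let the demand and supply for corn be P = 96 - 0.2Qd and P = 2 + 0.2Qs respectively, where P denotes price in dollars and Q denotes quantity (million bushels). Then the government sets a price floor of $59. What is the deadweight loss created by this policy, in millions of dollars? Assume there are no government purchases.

500

Rearranging demand gives Qd = 480 - 5P; rearranging supply gives Qs = 5P - 10. Setting quantity demanded equal to quantity supplied, 480 - 5P = 5P - 10, gives P* = 49 and Q* = 235.
Since 59 > 49, the floor is binding.
At P = 59: Qd = 480 - 5·59 = 185 and Qs = 5·59 - 10 = 285.
Quantity traded falls to 185. At Q = 185 the demand price is (480 - 185)/5 = 59 and the supply price is (10 + 185)/5 = 39.
Deadweight loss = ½ · (59 - 39) · (235 - 185) = ½ · 20 · 50 = 500.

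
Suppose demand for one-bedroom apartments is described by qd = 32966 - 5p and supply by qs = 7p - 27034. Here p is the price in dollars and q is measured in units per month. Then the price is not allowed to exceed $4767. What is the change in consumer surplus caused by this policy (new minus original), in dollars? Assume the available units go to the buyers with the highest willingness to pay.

1210038.9

Setting quantity demanded equal to quantity supplied, 32966 - 5p = 7p - 27034, gives p* = 5000 and q* = 7966.
The ceiling of 4767 is below the equilibrium price 5000, so it binds.
At p = 4767: qd = 32966 - 5·4767 = 9131 and qs = 7·4767 - 27034 = 6335.
Consumer surplus without the control is ½ · (6593.2 - 5000) · 7966 = 6345715.6.
With the ceiling, 6335 units are sold at 4767 (assume they go to the highest-value buyers). The demand price at q = 6335 is 5326.2, so CS = ½ · [(6593.2 - 4767) + (5326.2 - 4767)] · 6335 = 7555754.5.
Change in consumer surplus = 7555754.5 - 6345715.6 = 1210038.9.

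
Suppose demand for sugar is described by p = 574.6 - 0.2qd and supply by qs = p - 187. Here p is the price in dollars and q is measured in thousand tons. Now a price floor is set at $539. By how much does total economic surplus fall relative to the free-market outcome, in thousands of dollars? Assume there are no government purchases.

Rearranging demand gives qd = 2873 - 5p. In a free market, 2873 - 5p = p - 187 gives the equilibrium p* = 510, q* = 323.
The floor of 539 is above the equilibrium price 510, so it binds.
At p = 539: qd = 2873 - 5·539 = 178 and qs = 539 - 187 = 352.
Quantity traded falls to 178. At q = 178 the demand price is (2873 - 178)/5 = 539 and the supply price is 187 + 178 = 365.
Deadweight loss = ½ · (539 - 365) · (323 - 178) = ½ · 174 · 145 = 12615.

12615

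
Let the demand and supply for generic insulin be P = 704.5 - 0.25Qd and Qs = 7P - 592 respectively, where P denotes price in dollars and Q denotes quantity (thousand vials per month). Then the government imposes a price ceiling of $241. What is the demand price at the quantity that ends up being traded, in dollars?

430.75

Rearranging demand gives Qd = 2818 - 4P. Without the control the market clears where 2818 - 4P = 7P - 592, i.e. P* = 310 and Q* = 1578.
Since 241 < 310, the ceiling is binding.
At P = 241: Qd = 2818 - 4·241 = 1854 and Qs = 7·241 - 592 = 1095.
Only 1095 units reach the market. On the demand curve, the marginal buyer's willingness to pay at Q = 1095 is (2818 - 1095)/4 = 430.75.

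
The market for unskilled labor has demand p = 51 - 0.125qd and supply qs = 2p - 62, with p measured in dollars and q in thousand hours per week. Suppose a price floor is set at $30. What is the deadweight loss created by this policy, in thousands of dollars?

Rearranging demand gives qd = 408 - 8p. In a free market, 408 - 8p = 2p - 62 gives the equilibrium p* = 47, q* = 32.
The floor of 30 is below the equilibrium price 47, so it is not binding; the market clears at p* = 47, q* = 32.
Since the control does not bind, no trades are prevented and deadweight loss is zero.

0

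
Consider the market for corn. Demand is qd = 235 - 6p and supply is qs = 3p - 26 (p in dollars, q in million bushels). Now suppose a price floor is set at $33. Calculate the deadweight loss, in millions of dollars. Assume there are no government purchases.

144

In a free market, 235 - 6p = 3p - 26 gives the equilibrium p* = 29, q* = 61.
Because the floor (33) lies above the market-clearing price, it is binding.
At p = 33: qd = 235 - 6·33 = 37 and qs = 3·33 - 26 = 73.
Quantity traded falls to 37. At q = 37 the demand price is (235 - 37)/6 = 33 and the supply price is (26 + 37)/3 = 21.
Deadweight loss = ½ · (33 - 21) · (61 - 37) = ½ · 12 · 24 = 144.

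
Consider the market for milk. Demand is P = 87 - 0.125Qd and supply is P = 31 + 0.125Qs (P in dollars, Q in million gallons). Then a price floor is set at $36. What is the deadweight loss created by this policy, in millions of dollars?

0

Rearranging demand gives Qd = 696 - 8P; rearranging supply gives Qs = 8P - 248. Equilibrium: 696 - 8P = 8P - 248, so 944 = 16P and P* = 59, Q* = 224.
The floor of 36 is below the equilibrium price 59, so it is not binding; the market clears at P* = 59, Q* = 224.
Since the control does not bind, no trades are prevented and deadweight loss is zero.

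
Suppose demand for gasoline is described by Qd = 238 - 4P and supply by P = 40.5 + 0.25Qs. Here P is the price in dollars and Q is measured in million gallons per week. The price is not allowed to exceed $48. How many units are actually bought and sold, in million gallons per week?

30

Rearranging supply gives Qs = 4P - 162. In a free market, 238 - 4P = 4P - 162 gives the equilibrium P* = 50, Q* = 38.
Because the ceiling (48) lies below the market-clearing price, it is binding.
At P = 48: Qd = 238 - 4·48 = 46 and Qs = 4·48 - 162 = 30.
The quantity actually transacted is the short side, supply: 30.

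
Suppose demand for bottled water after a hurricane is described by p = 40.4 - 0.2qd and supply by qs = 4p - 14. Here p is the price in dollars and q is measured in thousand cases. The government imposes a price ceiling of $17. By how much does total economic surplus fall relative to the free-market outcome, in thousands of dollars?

176.4

Rearranging demand gives qd = 202 - 5p. Without the control the market clears where 202 - 5p = 4p - 14, i.e. p* = 24 and q* = 82.
The ceiling of 17 is below the equilibrium price 24, so it binds.
At p = 17: qd = 202 - 5·17 = 117 and qs = 4·17 - 14 = 54.
Quantity traded falls to 54. At q = 54 the demand price is (202 - 54)/5 = 29.6 and the supply price is (14 + 54)/4 = 17.
Deadweight loss = ½ · (29.6 - 17) · (82 - 54) = ½ · 12.6 · 28 = 176.4.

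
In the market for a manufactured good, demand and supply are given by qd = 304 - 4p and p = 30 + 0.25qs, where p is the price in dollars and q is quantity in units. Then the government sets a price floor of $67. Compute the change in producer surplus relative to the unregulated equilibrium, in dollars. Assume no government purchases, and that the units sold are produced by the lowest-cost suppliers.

Rearranging supply gives qs = 4p - 120. Equilibrium: 304 - 4p = 4p - 120, so 424 = 8p and p* = 53, q* = 92.
Because the floor (67) lies above the market-clearing price, it is binding.
At p = 67: qd = 304 - 4·67 = 36 and qs = 4·67 - 120 = 148.
Producer surplus without the control is ½ · (53 - 30) · 92 = 1058.
With the floor, 36 units are sold at 67. The supply price at q = 36 is 39, so PS = ½ · [(67 - 30) + (67 - 39)] · 36 = 1170.
Change in producer surplus = 1170 - 1058 = 112.

112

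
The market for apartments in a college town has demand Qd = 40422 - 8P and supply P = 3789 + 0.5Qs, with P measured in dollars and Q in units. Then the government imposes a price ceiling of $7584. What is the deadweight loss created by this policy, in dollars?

Rearranging supply gives Qs = 2P - 7578. In a free market, 40422 - 8P = 2P - 7578 gives the equilibrium P* = 4800, Q* = 2022.
Since 7584 is above P* = 4800, the ceiling does not bind and the free-market outcome prevails.
Since the control does not bind, no trades are prevented and deadweight loss is zero.

0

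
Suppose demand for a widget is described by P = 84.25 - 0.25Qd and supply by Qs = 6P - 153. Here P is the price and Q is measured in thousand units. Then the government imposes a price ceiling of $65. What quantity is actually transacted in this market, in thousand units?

141

Rearranging demand gives Qd = 337 - 4P. Without the control the market clears where 337 - 4P = 6P - 153, i.e. P* = 49 and Q* = 141.
The ceiling of 65 is above the equilibrium price 49, so it is not binding; the market clears at P* = 49, Q* = 141.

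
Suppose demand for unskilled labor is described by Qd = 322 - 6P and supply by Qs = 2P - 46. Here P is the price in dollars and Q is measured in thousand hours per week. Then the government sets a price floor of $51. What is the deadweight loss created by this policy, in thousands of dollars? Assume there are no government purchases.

Equilibrium: 322 - 6P = 2P - 46, so 368 = 8P and P* = 46, Q* = 46.
The floor of 51 is above the equilibrium price 46, so it binds.
At P = 51: Qd = 322 - 6·51 = 16 and Qs = 2·51 - 46 = 56.
Quantity traded falls to 16. At Q = 16 the demand price is (322 - 16)/6 = 51 and the supply price is (46 + 16)/2 = 31.
Deadweight loss = ½ · (51 - 31) · (46 - 16) = ½ · 20 · 30 = 300.

300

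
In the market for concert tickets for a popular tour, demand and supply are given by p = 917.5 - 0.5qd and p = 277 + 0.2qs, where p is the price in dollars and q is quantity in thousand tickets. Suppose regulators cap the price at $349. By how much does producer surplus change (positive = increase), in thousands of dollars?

-70762.5

Rearranging demand gives qd = 1835 - 2p; rearranging supply gives qs = 5p - 1385. Without the control the market clears where 1835 - 2p = 5p - 1385, i.e. p* = 460 and q* = 915.
The ceiling of 349 is below the equilibrium price 460, so it binds.
At p = 349: qd = 1835 - 2·349 = 1137 and qs = 5·349 - 1385 = 360.
Producer surplus without the control is ½ · (460 - 277) · 915 = 83722.5.
With the ceiling, producers sell 360 units at 349, so PS = ½ · (349 - 277) · 360 = 12960.
Change in producer surplus = 12960 - 83722.5 = -70762.5.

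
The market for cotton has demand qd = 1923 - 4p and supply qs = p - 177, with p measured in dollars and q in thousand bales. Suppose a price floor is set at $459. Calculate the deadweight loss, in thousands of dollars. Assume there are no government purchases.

Setting quantity demanded equal to quantity supplied, 1923 - 4p = p - 177, gives p* = 420 and q* = 243.
The floor of 459 is above the equilibrium price 420, so it binds.
At p = 459: qd = 1923 - 4·459 = 87 and qs = 459 - 177 = 282.
Quantity traded falls to 87. At q = 87 the demand price is (1923 - 87)/4 = 459 and the supply price is 177 + 87 = 264.
Deadweight loss = ½ · (459 - 264) · (243 - 87) = ½ · 195 · 156 = 15210.

15210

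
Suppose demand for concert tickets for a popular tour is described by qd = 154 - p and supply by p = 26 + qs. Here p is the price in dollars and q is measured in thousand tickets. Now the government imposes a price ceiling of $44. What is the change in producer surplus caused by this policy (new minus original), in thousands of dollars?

-1886

Rearranging supply gives qs = p - 26. Setting quantity demanded equal to quantity supplied, 154 - p = p - 26, gives p* = 90 and q* = 64.
The ceiling of 44 is below the equilibrium price 90, so it binds.
At p = 44: qd = 154 - 44 = 110 and qs = 44 - 26 = 18.
Producer surplus without the control is ½ · (90 - 26) · 64 = 2048.
With the ceiling, producers sell 18 units at 44, so PS = ½ · (44 - 26) · 18 = 162.
Change in producer surplus = 162 - 2048 = -1886.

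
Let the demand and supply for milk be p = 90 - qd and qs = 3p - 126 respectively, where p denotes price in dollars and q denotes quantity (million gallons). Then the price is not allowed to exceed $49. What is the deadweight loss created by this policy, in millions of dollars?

Rearranging demand gives qd = 90 - p. Equilibrium: 90 - p = 3p - 126, so 216 = 4p and p* = 54, q* = 36.
Since 49 < 54, the ceiling is binding.
At p = 49: qd = 90 - 49 = 41 and qs = 3·49 - 126 = 21.
Quantity traded falls to 21. At q = 21 the demand price is 90 - 21 = 69 and the supply price is (126 + 21)/3 = 49.
Deadweight loss = ½ · (69 - 49) · (36 - 21) = ½ · 20 · 15 = 150.

150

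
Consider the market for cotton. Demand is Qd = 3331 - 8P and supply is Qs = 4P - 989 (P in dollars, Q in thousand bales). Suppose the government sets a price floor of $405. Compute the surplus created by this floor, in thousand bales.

540

Setting quantity demanded equal to quantity supplied, 3331 - 8P = 4P - 989, gives P* = 360 and Q* = 451.
Since 405 > 360, the floor is binding.
At P = 405: Qd = 3331 - 8·405 = 91 and Qs = 4·405 - 989 = 631.
Surplus = Qs - Qd = 631 - 91 = 540.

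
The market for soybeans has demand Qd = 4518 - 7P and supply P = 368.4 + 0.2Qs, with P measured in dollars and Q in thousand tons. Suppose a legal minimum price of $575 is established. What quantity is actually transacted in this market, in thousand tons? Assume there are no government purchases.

493

Rearranging supply gives Qs = 5P - 1842. Setting quantity demanded equal to quantity supplied, 4518 - 7P = 5P - 1842, gives P* = 530 and Q* = 808.
The floor of 575 is above the equilibrium price 530, so it binds.
At P = 575: Qd = 4518 - 7·575 = 493 and Qs = 5·575 - 1842 = 1033.
The quantity actually transacted is the short side, demand: 493.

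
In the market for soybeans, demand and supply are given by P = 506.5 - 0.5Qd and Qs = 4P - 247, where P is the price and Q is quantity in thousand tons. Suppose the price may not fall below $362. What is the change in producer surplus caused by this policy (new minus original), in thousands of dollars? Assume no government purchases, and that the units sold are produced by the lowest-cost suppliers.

Rearranging demand gives Qd = 1013 - 2P. Equilibrium: 1013 - 2P = 4P - 247, so 1260 = 6P and P* = 210, Q* = 593.
Because the floor (362) lies above the market-clearing price, it is binding.
At P = 362: Qd = 1013 - 2·362 = 289 and Qs = 4·362 - 247 = 1201.
Producer surplus without the control is ½ · (210 - 61.75) · 593 = 43956.125.
With the floor, 289 units are sold at 362. The supply price at Q = 289 is 134, so PS = ½ · [(362 - 61.75) + (362 - 134)] · 289 = 76332.125.
Change in producer surplus = 76332.125 - 43956.125 = 32376.

32376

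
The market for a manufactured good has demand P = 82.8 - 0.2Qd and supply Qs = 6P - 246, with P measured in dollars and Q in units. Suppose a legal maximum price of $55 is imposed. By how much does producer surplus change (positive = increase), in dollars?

Rearranging demand gives Qd = 414 - 5P. Equilibrium: 414 - 5P = 6P - 246, so 660 = 11P and P* = 60, Q* = 114.
The ceiling of 55 is below the equilibrium price 60, so it binds.
At P = 55: Qd = 414 - 5·55 = 139 and Qs = 6·55 - 246 = 84.
Producer surplus without the control is ½ · (60 - 41) · 114 = 1083.
With the ceiling, producers sell 84 units at 55, so PS = ½ · (55 - 41) · 84 = 588.
Change in producer surplus = 588 - 1083 = -495.

-495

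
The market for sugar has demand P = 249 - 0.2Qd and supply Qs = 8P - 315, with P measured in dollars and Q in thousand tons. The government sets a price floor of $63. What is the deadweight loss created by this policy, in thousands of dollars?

Rearranging demand gives Qd = 1245 - 5P. Without the control the market clears where 1245 - 5P = 8P - 315, i.e. P* = 120 and Q* = 645.
The floor of 63 is below the equilibrium price 120, so it is not binding; the market clears at P* = 120, Q* = 645.
Since the control does not bind, no trades are prevented and deadweight loss is zero.

0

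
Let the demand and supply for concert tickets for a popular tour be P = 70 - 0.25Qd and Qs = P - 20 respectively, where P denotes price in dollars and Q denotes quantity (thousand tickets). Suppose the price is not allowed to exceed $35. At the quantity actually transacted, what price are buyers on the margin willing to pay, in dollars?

Rearranging demand gives Qd = 280 - 4P. Equilibrium: 280 - 4P = P - 20, so 300 = 5P and P* = 60, Q* = 40.
The ceiling of 35 is below the equilibrium price 60, so it binds.
At P = 35: Qd = 280 - 4·35 = 140 and Qs = 35 - 20 = 15.
Only 15 units reach the market. On the demand curve, the marginal buyer's willingness to pay at Q = 15 is (280 - 15)/4 = 66.25.

66.25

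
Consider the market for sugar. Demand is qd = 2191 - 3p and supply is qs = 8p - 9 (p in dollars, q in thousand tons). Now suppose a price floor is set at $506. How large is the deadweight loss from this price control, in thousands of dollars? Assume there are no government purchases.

193124.25

In a free market, 2191 - 3p = 8p - 9 gives the equilibrium p* = 200, q* = 1591.
Since 506 > 200, the floor is binding.
At p = 506: qd = 2191 - 3·506 = 673 and qs = 8·506 - 9 = 4039.
Quantity traded falls to 673. At q = 673 the demand price is (2191 - 673)/3 = 506 and the supply price is (9 + 673)/8 = 85.25.
Deadweight loss = ½ · (506 - 85.25) · (1591 - 673) = ½ · 420.75 · 918 = 193124.25.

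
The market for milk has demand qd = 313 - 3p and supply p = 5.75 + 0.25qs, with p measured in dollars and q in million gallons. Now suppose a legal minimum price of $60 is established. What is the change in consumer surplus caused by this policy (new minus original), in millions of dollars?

Rearranging supply gives qs = 4p - 23. In a free market, 313 - 3p = 4p - 23 gives the equilibrium p* = 48, q* = 169.
Because the floor (60) lies above the market-clearing price, it is binding.
At p = 60: qd = 313 - 3·60 = 133 and qs = 4·60 - 23 = 217.
Consumer surplus without the control is ½ · (313/3 - 48) · 169 = 28561/6.
With the floor, consumers buy 133 units at 60, so CS = ½ · (313/3 - 60) · 133 = 17689/6.
Change in consumer surplus = 17689/6 - 28561/6 = -1812.

-1812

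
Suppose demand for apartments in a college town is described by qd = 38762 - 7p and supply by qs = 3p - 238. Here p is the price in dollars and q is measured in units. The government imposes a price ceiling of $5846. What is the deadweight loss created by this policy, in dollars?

Equilibrium: 38762 - 7p = 3p - 238, so 39000 = 10p and p* = 3900, q* = 11462.
Since 5846 is above p* = 3900, the ceiling does not bind and the free-market outcome prevails.
Since the control does not bind, no trades are prevented and deadweight loss is zero.

0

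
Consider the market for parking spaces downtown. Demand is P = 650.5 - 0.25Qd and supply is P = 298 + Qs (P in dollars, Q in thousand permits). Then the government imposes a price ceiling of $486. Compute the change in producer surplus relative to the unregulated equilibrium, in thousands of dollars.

Rearranging demand gives Qd = 2602 - 4P; rearranging supply gives Qs = P - 298. Equilibrium: 2602 - 4P = P - 298, so 2900 = 5P and P* = 580, Q* = 282.
The ceiling of 486 is below the equilibrium price 580, so it binds.
At P = 486: Qd = 2602 - 4·486 = 658 and Qs = 486 - 298 = 188.
Producer surplus without the control is ½ · (580 - 298) · 282 = 39762.
With the ceiling, producers sell 188 units at 486, so PS = ½ · (486 - 298) · 188 = 17672.
Change in producer surplus = 17672 - 39762 = -22090.

-22090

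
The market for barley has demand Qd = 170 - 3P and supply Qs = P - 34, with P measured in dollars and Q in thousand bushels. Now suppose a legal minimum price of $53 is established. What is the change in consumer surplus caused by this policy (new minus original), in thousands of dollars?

-28

Setting quantity demanded equal to quantity supplied, 170 - 3P = P - 34, gives P* = 51 and Q* = 17.
Because the floor (53) lies above the market-clearing price, it is binding.
At P = 53: Qd = 170 - 3·53 = 11 and Qs = 53 - 34 = 19.
Consumer surplus without the control is ½ · (170/3 - 51) · 17 = 289/6.
With the floor, consumers buy 11 units at 53, so CS = ½ · (170/3 - 53) · 11 = 121/6.
Change in consumer surplus = 121/6 - 289/6 = -28.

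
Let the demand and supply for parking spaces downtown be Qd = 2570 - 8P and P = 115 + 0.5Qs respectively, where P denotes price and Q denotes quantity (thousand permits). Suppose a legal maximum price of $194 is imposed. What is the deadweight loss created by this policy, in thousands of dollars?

9245

Rearranging supply gives Qs = 2P - 230. Setting quantity demanded equal to quantity supplied, 2570 - 8P = 2P - 230, gives P* = 280 and Q* = 330.
The ceiling of 194 is below the equilibrium price 280, so it binds.
At P = 194: Qd = 2570 - 8·194 = 1018 and Qs = 2·194 - 230 = 158.
Quantity traded falls to 158. At Q = 158 the demand price is (2570 - 158)/8 = 301.5 and the supply price is (230 + 158)/2 = 194.
Deadweight loss = ½ · (301.5 - 194) · (330 - 158) = ½ · 107.5 · 172 = 9245.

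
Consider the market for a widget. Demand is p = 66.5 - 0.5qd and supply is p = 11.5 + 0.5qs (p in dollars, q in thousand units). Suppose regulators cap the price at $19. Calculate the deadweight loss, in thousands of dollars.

Rearranging demand gives qd = 133 - 2p; rearranging supply gives qs = 2p - 23. In a free market, 133 - 2p = 2p - 23 gives the equilibrium p* = 39, q* = 55.
Since 19 < 39, the ceiling is binding.
At p = 19: qd = 133 - 2·19 = 95 and qs = 2·19 - 23 = 15.
Quantity traded falls to 15. At q = 15 the demand price is (133 - 15)/2 = 59 and the supply price is (23 + 15)/2 = 19.
Deadweight loss = ½ · (59 - 19) · (55 - 15) = ½ · 40 · 40 = 800.

800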